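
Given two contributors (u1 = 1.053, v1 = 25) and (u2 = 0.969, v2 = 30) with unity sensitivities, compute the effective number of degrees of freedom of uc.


uc = sqrt(u1^2 + u2^2) = sqrt(1.053^2 + 0.969^2) = 1.4310031
v_eff = uc^4 / (u1^4/v1 + u2^4/v2)
= 1.4310031^4 / (1.053^4/25 + 0.969^4/30)
= 4.1933614 / 0.078566555
v_eff = 53.3734

53.3734


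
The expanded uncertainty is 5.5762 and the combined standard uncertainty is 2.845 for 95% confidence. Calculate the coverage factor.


k = U / uc
k = 5.5762 / 2.845
k = 1.96

1.96


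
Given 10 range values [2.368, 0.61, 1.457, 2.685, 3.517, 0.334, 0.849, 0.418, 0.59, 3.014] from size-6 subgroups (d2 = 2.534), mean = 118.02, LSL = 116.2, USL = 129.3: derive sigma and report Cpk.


R_bar = (2.368 + 0.61 + 1.457 + 2.685 + 3.517 + 0.334 + 0.849 + 0.418 + 0.59 + 3.014) / 10 = 1.5842
sigma = R_bar / d2 = 1.5842 / 2.534 = 0.62517758
Cp = (USL - LSL)/(6*sigma) = (129.3 - 116.2)/(6*0.62517758) = 3.4923
Cpu = (129.3 - 118.02)/(3*0.62517758) = 6.0143
Cpl = (118.02 - 116.2)/(3*0.62517758) = 0.9704
Cpk = min(Cpu, Cpl) = 0.9704

0.9704


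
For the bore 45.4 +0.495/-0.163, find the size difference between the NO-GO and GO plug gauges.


GO = nominal - lower_tol (smallest hole = maximum material condition)
GO = 45.4 - 0.163 = 45.237
NO-GO = nominal + upper_tol (largest hole = least material condition)
NO-GO = 45.4 + 0.495 = 45.895
spread = NO-GO - GO = 45.895 - 45.237 = 0.6580

0.6580


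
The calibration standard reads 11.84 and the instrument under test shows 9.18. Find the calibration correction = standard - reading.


Correction = standard - reading
= 11.84 - 9.18
= 2.6600

2.6600


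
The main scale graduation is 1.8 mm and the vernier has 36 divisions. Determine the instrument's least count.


LC = MSD / n_div
= 1.8 / 36
= 0.0500

0.0500


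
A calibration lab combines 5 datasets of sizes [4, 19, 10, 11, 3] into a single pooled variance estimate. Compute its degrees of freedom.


nu = sum_i (n_i - 1)
nu = ((4 - 1) + (19 - 1) + (10 - 1) + (11 - 1) + (3 - 1))
nu = 3 + 18 + 9 + 10 + 2
nu = 42

42


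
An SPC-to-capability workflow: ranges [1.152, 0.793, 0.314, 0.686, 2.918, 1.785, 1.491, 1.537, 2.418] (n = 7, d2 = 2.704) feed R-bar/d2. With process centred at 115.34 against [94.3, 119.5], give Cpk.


R_bar = (1.152 + 0.793 + 0.314 + 0.686 + 2.918 + 1.785 + 1.491 + 1.537 + 2.418) / 9 = 1.4548889
sigma = R_bar / d2 = 1.4548889 / 2.704 = 0.53805063
Cp = (USL - LSL)/(6*sigma) = (119.5 - 94.3)/(6*0.53805063) = 7.8060
Cpu = (119.5 - 115.34)/(3*0.53805063) = 2.5772
Cpl = (115.34 - 94.3)/(3*0.53805063) = 13.0347
Cpk = min(Cpu, Cpl) = 2.5772

2.5772


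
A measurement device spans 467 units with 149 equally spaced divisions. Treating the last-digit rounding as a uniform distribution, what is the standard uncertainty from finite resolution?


resolution = range / divisions
resolution = 467 / 149 = 3.1342282
u_res = resolution / (2*sqrt(3))
u_res = 3.1342282 / 3.4641016
u_res = 0.9048

0.9048


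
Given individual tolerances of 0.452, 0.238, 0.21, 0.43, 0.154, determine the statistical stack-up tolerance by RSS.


RSS = sqrt(0.452^2 + 0.238^2 + 0.21^2 + 0.43^2 + 0.154^2)
= sqrt(0.513664)
= 0.7167

0.7167


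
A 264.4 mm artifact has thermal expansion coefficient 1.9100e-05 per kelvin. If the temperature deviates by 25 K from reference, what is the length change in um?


dL = L * alpha * dT
= 264.4 * 1.9100e-05 * 25
= 0.1262510 mm
dL_um = 0.1262510 * 1000 = 126.2510 um

126.2510


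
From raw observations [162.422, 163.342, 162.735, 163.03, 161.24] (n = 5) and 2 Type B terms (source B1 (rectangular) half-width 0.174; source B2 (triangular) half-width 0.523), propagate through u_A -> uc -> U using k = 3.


mean = (162.422 + 163.342 + 162.735 + 163.03 + 161.24) / 5 = 162.5538
s = sqrt(sum((x - mean)^2)/(n-1)) = 0.80998469
u_A = s / sqrt(n) = 0.80998469 / sqrt(5) = 0.36223617
u_B1 = 0.174 / sqrt(3) = 0.10045895
u_B2 = 0.523 / sqrt(6) = 0.21351386
uc = sqrt(0.36223617^2 + 0.10045895^2 + 0.21351386^2) = 0.43231379
U = k * uc = 3 * 0.43231379
U = 1.2969

1.2969


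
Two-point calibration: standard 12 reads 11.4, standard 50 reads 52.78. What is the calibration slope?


slope = (y2 - y1) / (x2 - x1)
= (52.78 - 11.4) / (50 - 12)
= 41.3800 / 38
= 1.0889

1.0889


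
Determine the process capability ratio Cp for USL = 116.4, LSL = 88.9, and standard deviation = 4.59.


Cp = (USL - LSL) / (6 * sigma)
= (116.4 - 88.9) / (6 * 4.59)
= 27.5000 / 27.5400
= 0.9985

0.9985


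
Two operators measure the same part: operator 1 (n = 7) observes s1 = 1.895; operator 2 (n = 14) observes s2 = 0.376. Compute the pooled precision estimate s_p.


s_p = sqrt(((n1-1)*s1^2 + (n2-1)*s2^2) / (n1+n2-2))
numerator = (7-1)*1.895^2 + (14-1)*0.376^2 = 21.54615 + 1.837888 = 23.384038
denominator = 7 + 14 - 2 = 19
s_p^2 = 23.384038 / 19 = 1.2307388
s_p = sqrt(1.2307388) = 1.1094

1.1094


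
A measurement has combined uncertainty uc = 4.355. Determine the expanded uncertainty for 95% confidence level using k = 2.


U = k * uc
U = 2 * 4.355
U = 8.7100

8.7100


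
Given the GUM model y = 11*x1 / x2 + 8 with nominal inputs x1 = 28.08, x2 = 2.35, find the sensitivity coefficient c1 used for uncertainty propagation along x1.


y = 11*x1 / x2 + 8
dy/dx1 = 11/x2
Evaluate at x2 = 2.35: c1 = 11 / 2.35
c1 = 4.6809

4.6809


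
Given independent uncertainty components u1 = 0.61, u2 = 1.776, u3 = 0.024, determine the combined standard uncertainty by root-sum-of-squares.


uc = sqrt(0.61^2 + 1.776^2 + 0.024^2)
uc = sqrt(3.526852)
uc = 1.8780

1.8780


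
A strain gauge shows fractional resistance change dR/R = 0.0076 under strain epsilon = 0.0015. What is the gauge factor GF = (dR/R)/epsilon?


GF = (dR/R) / epsilon
= 0.0076 / 0.0015
= 5.0667

5.0667


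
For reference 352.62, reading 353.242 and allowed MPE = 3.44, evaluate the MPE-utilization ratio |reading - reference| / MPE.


e = indication - reference = 353.242 - 352.62 = 0.6220
|e| = 0.6220
ratio = |e| / MPE = 0.6220 / 3.44
ratio = 0.1808

0.1808


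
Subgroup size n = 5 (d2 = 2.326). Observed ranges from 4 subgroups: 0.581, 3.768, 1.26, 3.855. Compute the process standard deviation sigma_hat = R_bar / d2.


R_bar = (0.581 + 3.768 + 1.26 + 3.855) / 4
R_bar = 9.464 / 4 = 2.366
sigma_hat = R_bar / d2 = 2.366 / 2.326 = 1.0172

1.0172


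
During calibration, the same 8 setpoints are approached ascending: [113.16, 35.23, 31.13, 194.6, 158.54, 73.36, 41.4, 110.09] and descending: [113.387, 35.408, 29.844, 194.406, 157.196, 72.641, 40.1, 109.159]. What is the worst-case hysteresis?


|113.16 - 113.387| = 0.2270
|35.23 - 35.408| = 0.1780
|31.13 - 29.844| = 1.2860
|194.6 - 194.406| = 0.1940
|158.54 - 157.196| = 1.3440
|73.36 - 72.641| = 0.7190
|41.4 - 40.1| = 1.3000
|110.09 - 109.159| = 0.9310
hysteresis = max(diffs) = 1.3440

1.3440


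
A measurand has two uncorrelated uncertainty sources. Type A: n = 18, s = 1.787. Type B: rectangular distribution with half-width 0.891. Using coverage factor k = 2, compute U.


u_A = s / sqrt(n) = 1.787 / sqrt(18) = 0.42119994
u_B = half_width / sqrt(3) = 0.891 / sqrt(3) = 0.51441909
uc = sqrt(u_A^2 + u_B^2) = sqrt(0.42119994^2 + 0.51441909^2) = 0.66485817
U = k * uc = 2 * 0.66485817
U = 1.3297

1.3297


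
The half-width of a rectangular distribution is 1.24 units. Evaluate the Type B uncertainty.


u_B = half_width / sqrt(3)
u_B = 1.24 / 1.7320508
u_B = 0.7159

0.7159


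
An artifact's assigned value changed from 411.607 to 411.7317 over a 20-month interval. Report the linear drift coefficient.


rate = (v2 - v1) / months
= (411.7317 - 411.607) / 20
= 0.1247 / 20
= 0.0062

0.0062


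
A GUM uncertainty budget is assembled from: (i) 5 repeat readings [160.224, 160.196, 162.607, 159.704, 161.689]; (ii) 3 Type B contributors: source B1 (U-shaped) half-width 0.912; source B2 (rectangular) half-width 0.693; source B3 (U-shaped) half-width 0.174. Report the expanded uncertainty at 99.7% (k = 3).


mean = (160.224 + 160.196 + 162.607 + 159.704 + 161.689) / 5 = 160.884
s = sqrt(sum((x - mean)^2)/(n-1)) = 1.2163571
u_A = s / sqrt(n) = 1.2163571 / sqrt(5) = 0.54397143
u_B1 = 0.912 / sqrt(2) = 0.64488138
u_B2 = 0.693 / sqrt(3) = 0.40010374
u_B3 = 0.174 / sqrt(2) = 0.12303658
uc = sqrt(0.54397143^2 + 0.64488138^2 + 0.40010374^2 + 0.12303658^2) = 0.94180567
U = k * uc = 3 * 0.94180567
U = 2.8254

2.8254


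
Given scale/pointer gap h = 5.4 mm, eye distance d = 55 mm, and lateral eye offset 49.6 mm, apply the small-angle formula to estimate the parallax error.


error = h * offset / d
= 5.4 * 49.6 / 55
= 4.8698

4.8698


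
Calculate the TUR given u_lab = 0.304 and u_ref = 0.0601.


TUR = u_lab / u_ref
= 0.304 / 0.0601
= 5.0582

5.0582


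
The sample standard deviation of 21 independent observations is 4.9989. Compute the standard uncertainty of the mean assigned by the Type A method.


u_A = s / sqrt(n)
u_A = 4.9989 / sqrt(21)
u_A = 4.9989 / 4.5825757
u_A = 1.0908

1.0908


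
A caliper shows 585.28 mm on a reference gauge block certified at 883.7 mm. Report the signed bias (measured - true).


Systematic error = measured - true
= 585.28 - 883.7
= -298.4200

-298.4200


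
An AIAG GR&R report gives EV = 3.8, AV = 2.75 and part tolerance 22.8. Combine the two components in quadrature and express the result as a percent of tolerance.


GRR = sqrt(EV^2 + AV^2) = sqrt(3.8^2 + 2.75^2) = 4.6906823
%GRR = GRR / tol * 100 = 4.6906823 / 22.8 * 100
%GRR = 20.5732

20.5732


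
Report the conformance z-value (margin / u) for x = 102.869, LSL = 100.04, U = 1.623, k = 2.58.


u = U / k = 1.623 / 2.58 = 0.62906977
margin = |LSL - x| = |100.04 - 102.869| = 2.829
z = margin / u = 2.829 / 0.62906977
z = 4.4971

4.4971


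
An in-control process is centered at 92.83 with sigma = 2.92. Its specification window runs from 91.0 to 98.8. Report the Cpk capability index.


Cpu = (USL - mean) / (3*sigma) = (98.8 - 92.83) / (3*2.92) = 0.6815
Cpl = (mean - LSL) / (3*sigma) = (92.83 - 91.0) / (3*2.92) = 0.2089
Cpk = min(Cpu, Cpl) = 0.2089

0.2089


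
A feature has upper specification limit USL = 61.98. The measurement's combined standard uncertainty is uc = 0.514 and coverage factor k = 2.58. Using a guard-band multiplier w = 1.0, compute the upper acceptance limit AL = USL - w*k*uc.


U = k * uc = 2.58 * 0.514 = 1.32612
guard band g = w * U = 1.0 * 1.32612 = 1.32612
AL = USL - g = 61.98 - 1.32612
AL = 60.6539

60.6539


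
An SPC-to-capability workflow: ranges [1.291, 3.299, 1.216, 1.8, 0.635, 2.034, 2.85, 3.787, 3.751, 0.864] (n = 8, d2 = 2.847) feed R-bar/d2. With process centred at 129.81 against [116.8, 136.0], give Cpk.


R_bar = (1.291 + 3.299 + 1.216 + 1.8 + 0.635 + 2.034 + 2.85 + 3.787 + 3.751 + 0.864) / 10 = 2.1527
sigma = R_bar / d2 = 2.1527 / 2.847 = 0.75612926
Cp = (USL - LSL)/(6*sigma) = (136.0 - 116.8)/(6*0.75612926) = 4.2321
Cpu = (136.0 - 129.81)/(3*0.75612926) = 2.7288
Cpl = (129.81 - 116.8)/(3*0.75612926) = 5.7354
Cpk = min(Cpu, Cpl) = 2.7288

2.7288


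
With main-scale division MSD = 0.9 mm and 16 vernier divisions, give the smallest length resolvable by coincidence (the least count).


LC = MSD / n_div
= 0.9 / 16
= 0.0563

0.0563


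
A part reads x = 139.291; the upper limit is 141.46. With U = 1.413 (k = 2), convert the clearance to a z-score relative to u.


u = U / k = 1.413 / 2 = 0.7065
margin = |USL - x| = |141.46 - 139.291| = 2.169
z = margin / u = 2.169 / 0.7065
z = 3.0701

3.0701


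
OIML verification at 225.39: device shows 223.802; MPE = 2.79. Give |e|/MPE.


e = indication - reference = 223.802 - 225.39 = -1.5880
|e| = 1.5880
ratio = |e| / MPE = 1.5880 / 2.79
ratio = 0.5692

0.5692


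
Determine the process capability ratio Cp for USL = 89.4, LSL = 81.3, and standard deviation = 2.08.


Cp = (USL - LSL) / (6 * sigma)
= (89.4 - 81.3) / (6 * 2.08)
= 8.1000 / 12.4800
= 0.6490

0.6490


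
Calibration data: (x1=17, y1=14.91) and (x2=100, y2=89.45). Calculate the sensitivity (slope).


slope = (y2 - y1) / (x2 - x1)
= (89.45 - 14.91) / (100 - 17)
= 74.5400 / 83
= 0.8981

0.8981


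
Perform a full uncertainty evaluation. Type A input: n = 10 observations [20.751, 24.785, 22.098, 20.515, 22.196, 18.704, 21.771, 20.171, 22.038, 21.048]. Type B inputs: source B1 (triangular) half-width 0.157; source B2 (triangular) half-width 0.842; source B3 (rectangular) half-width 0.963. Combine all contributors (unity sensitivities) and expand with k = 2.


mean = (20.751 + 24.785 + 22.098 + 20.515 + 22.196 + 18.704 + 21.771 + 20.171 + 22.038 + 21.048) / 10 = 21.4077
s = sqrt(sum((x - mean)^2)/(n-1)) = 1.6065949
u_A = s / sqrt(n) = 1.6065949 / sqrt(10) = 0.50804992
u_B1 = 0.157 / sqrt(6) = 0.064094982
u_B2 = 0.842 / sqrt(6) = 0.34374506
u_B3 = 0.963 / sqrt(3) = 0.55598831
uc = sqrt(0.50804992^2 + 0.064094982^2 + 0.34374506^2 + 0.55598831^2) = 0.83036531
U = k * uc = 2 * 0.83036531
U = 1.6607

1.6607


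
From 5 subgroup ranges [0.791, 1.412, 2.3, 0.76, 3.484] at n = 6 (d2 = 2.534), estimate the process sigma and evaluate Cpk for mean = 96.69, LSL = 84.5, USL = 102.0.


R_bar = (0.791 + 1.412 + 2.3 + 0.76 + 3.484) / 5 = 1.7494
sigma = R_bar / d2 = 1.7494 / 2.534 = 0.69037096
Cp = (USL - LSL)/(6*sigma) = (102.0 - 84.5)/(6*0.69037096) = 4.2248
Cpu = (102.0 - 96.69)/(3*0.69037096) = 2.5638
Cpl = (96.69 - 84.5)/(3*0.69037096) = 5.8857
Cpk = min(Cpu, Cpl) = 2.5638

2.5638


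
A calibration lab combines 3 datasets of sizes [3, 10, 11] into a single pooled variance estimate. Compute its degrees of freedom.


nu = sum_i (n_i - 1)
nu = ((3 - 1) + (10 - 1) + (11 - 1))
nu = 2 + 9 + 10
nu = 21

21


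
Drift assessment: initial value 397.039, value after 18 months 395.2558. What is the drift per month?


rate = (v2 - v1) / months
= (395.2558 - 397.039) / 18
= -1.7832 / 18
= -0.0991

-0.0991


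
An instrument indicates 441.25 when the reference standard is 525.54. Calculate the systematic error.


Systematic error = measured - true
= 441.25 - 525.54
= -84.2900

-84.2900


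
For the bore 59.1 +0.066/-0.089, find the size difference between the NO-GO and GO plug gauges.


GO = nominal - lower_tol (smallest hole = maximum material condition)
GO = 59.1 - 0.089 = 59.011
NO-GO = nominal + upper_tol (largest hole = least material condition)
NO-GO = 59.1 + 0.066 = 59.166
spread = NO-GO - GO = 59.166 - 59.011 = 0.1550

0.1550


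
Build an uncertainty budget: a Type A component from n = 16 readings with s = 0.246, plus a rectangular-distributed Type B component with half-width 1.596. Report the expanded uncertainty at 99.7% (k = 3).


u_A = s / sqrt(n) = 0.246 / sqrt(16) = 0.0615
u_B = half_width / sqrt(3) = 1.596 / sqrt(3) = 0.92145103
uc = sqrt(u_A^2 + u_B^2) = sqrt(0.0615^2 + 0.92145103^2) = 0.92350108
U = k * uc = 3 * 0.92350108
U = 2.7705

2.7705


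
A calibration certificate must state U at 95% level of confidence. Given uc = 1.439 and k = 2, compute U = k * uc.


U = k * uc
U = 2 * 1.439
U = 2.8780

2.8780


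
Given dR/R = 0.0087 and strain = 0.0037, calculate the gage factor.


GF = (dR/R) / epsilon
= 0.0087 / 0.0037
= 2.3514

2.3514


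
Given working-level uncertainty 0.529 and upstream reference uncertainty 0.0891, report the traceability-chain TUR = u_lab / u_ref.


TUR = u_lab / u_ref
= 0.529 / 0.0891
= 5.9371

5.9371


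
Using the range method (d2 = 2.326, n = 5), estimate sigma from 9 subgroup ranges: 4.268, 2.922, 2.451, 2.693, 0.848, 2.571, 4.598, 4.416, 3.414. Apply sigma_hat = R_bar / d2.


R_bar = (4.268 + 2.922 + 2.451 + 2.693 + 0.848 + 2.571 + 4.598 + 4.416 + 3.414) / 9
R_bar = 28.181 / 9 = 3.1312222
sigma_hat = R_bar / d2 = 3.1312222 / 2.326 = 1.3462

1.3462


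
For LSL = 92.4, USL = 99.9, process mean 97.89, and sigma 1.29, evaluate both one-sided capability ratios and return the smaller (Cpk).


Cpu = (USL - mean) / (3*sigma) = (99.9 - 97.89) / (3*1.29) = 0.5194
Cpl = (mean - LSL) / (3*sigma) = (97.89 - 92.4) / (3*1.29) = 1.4186
Cpk = min(Cpu, Cpl) = 0.5194

0.5194


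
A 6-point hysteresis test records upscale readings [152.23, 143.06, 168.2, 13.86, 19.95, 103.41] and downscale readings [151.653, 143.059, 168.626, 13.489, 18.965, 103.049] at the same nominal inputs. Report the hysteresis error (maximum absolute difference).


|152.23 - 151.653| = 0.5770
|143.06 - 143.059| = 0.0010
|168.2 - 168.626| = 0.4260
|13.86 - 13.489| = 0.3710
|19.95 - 18.965| = 0.9850
|103.41 - 103.049| = 0.3610
hysteresis = max(diffs) = 0.9850

0.9850


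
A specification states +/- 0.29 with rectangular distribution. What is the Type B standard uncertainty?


u_B = half_width / sqrt(3)
u_B = 0.29 / 1.7320508
u_B = 0.1674

0.1674


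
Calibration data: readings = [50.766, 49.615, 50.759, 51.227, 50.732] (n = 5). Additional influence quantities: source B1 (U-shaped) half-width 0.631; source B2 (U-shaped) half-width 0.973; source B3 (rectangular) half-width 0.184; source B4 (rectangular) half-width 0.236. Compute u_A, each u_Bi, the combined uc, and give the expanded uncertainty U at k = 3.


mean = (50.766 + 49.615 + 50.759 + 51.227 + 50.732) / 5 = 50.6198
s = sqrt(sum((x - mean)^2)/(n-1)) = 0.59825889
u_A = s / sqrt(n) = 0.59825889 / sqrt(5) = 0.26754951
u_B1 = 0.631 / sqrt(2) = 0.44618438
u_B2 = 0.973 / sqrt(2) = 0.6880149
u_B3 = 0.184 / sqrt(3) = 0.10623245
u_B4 = 0.236 / sqrt(3) = 0.13625466
uc = sqrt(0.26754951^2 + 0.44618438^2 + 0.6880149^2 + 0.10623245^2 + 0.13625466^2) = 0.87970359
U = k * uc = 3 * 0.87970359
U = 2.6391

2.6391


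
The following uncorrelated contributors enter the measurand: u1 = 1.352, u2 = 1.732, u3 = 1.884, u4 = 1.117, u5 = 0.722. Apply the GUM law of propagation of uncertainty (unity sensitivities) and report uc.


uc = sqrt(1.352^2 + 1.732^2 + 1.884^2 + 1.117^2 + 0.722^2)
uc = sqrt(10.146157)
uc = 3.1853

3.1853


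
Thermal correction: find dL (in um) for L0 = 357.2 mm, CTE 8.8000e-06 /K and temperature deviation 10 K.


dL = L * alpha * dT
= 357.2 * 8.8000e-06 * 10
= 0.0314336 mm
dL_um = 0.0314336 * 1000 = 31.4336 um

31.4336


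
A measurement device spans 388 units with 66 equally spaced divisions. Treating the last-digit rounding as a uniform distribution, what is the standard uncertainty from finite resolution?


resolution = range / divisions
resolution = 388 / 66 = 5.8787879
u_res = resolution / (2*sqrt(3))
u_res = 5.8787879 / 3.4641016
u_res = 1.6971

1.6971


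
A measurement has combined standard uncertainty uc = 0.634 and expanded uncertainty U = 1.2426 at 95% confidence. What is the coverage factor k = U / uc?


k = U / uc
k = 1.2426 / 0.634
k = 1.96

1.96


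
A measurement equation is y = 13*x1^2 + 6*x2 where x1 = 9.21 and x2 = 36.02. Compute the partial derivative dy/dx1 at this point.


y = 13*x1^2 + 6*x2
dy/dx1 = 2*13*x1
Evaluate at x1 = 9.21: c1 = 26 * 9.21
c1 = 239.4600

239.4600


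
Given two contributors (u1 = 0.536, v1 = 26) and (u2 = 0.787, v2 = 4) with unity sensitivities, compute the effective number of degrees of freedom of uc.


uc = sqrt(u1^2 + u2^2) = sqrt(0.536^2 + 0.787^2) = 0.95218958
v_eff = uc^4 / (u1^4/v1 + u2^4/v2)
= 0.95218958^4 / (0.536^4/26 + 0.787^4/4)
= 0.82204142 / 0.099079066
v_eff = 8.2968

8.2968


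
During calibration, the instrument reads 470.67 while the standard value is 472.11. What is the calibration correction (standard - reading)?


Correction = standard - reading
= 472.11 - 470.67
= 1.4400

1.4400


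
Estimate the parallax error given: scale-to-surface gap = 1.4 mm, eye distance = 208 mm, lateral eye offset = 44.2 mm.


error = h * offset / d
= 1.4 * 44.2 / 208
= 0.2975

0.2975


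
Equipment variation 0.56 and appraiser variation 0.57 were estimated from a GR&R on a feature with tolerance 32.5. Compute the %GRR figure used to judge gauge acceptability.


GRR = sqrt(EV^2 + AV^2) = sqrt(0.56^2 + 0.57^2) = 0.79906195
%GRR = GRR / tol * 100 = 0.79906195 / 32.5 * 100
%GRR = 2.4587

2.4587


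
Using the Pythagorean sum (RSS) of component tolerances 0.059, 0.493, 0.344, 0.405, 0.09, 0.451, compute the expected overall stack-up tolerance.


RSS = sqrt(0.059^2 + 0.493^2 + 0.344^2 + 0.405^2 + 0.09^2 + 0.451^2)
= sqrt(0.740392)
= 0.8605

0.8605


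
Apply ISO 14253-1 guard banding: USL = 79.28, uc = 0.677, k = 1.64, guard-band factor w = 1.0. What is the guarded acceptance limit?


U = k * uc = 1.64 * 0.677 = 1.11028
guard band g = w * U = 1.0 * 1.11028 = 1.11028
AL = USL - g = 79.28 - 1.11028
AL = 78.1697

78.1697


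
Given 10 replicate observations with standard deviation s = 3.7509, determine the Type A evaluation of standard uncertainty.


u_A = s / sqrt(n)
u_A = 3.7509 / sqrt(10)
u_A = 3.7509 / 3.1622777
u_A = 1.1861

1.1861


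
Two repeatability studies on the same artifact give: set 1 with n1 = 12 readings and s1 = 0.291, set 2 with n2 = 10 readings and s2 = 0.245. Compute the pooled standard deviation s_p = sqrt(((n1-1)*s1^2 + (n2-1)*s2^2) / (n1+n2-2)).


s_p = sqrt(((n1-1)*s1^2 + (n2-1)*s2^2) / (n1+n2-2))
numerator = (12-1)*0.291^2 + (10-1)*0.245^2 = 0.931491 + 0.540225 = 1.471716
denominator = 12 + 10 - 2 = 20
s_p^2 = 1.471716 / 20 = 0.0735858
s_p = sqrt(0.0735858) = 0.2713

0.2713


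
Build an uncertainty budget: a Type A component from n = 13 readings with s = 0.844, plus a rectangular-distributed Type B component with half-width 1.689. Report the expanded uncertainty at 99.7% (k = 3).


u_A = s / sqrt(n) = 0.844 / sqrt(13) = 0.23408348
u_B = half_width / sqrt(3) = 1.689 / sqrt(3) = 0.9751446
uc = sqrt(u_A^2 + u_B^2) = sqrt(0.23408348^2 + 0.9751446^2) = 1.002847
U = k * uc = 3 * 1.002847
U = 3.0085

3.0085


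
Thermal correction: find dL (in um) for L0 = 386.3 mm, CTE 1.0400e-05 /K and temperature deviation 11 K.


dL = L * alpha * dT
= 386.3 * 1.0400e-05 * 11
= 0.0441927 mm
dL_um = 0.0441927 * 1000 = 44.1927 um

44.1927


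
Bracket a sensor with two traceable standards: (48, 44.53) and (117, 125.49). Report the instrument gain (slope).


slope = (y2 - y1) / (x2 - x1)
= (125.49 - 44.53) / (117 - 48)
= 80.9600 / 69
= 1.1733

1.1733


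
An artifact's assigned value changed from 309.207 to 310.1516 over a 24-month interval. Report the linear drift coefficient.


rate = (v2 - v1) / months
= (310.1516 - 309.207) / 24
= 0.9446 / 24
= 0.0394

0.0394


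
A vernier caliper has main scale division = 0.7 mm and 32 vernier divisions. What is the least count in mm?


LC = MSD / n_div
= 0.7 / 32
= 0.0219

0.0219


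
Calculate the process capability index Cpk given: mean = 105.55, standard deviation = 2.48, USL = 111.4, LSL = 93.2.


Cpu = (USL - mean) / (3*sigma) = (111.4 - 105.55) / (3*2.48) = 0.7863
Cpl = (mean - LSL) / (3*sigma) = (105.55 - 93.2) / (3*2.48) = 1.6599
Cpk = min(Cpu, Cpl) = 0.7863

0.7863


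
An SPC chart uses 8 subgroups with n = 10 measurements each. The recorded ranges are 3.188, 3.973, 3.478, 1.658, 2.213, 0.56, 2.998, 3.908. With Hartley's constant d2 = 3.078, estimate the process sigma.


R_bar = (3.188 + 3.973 + 3.478 + 1.658 + 2.213 + 0.56 + 2.998 + 3.908) / 8
R_bar = 21.976 / 8 = 2.747
sigma_hat = R_bar / d2 = 2.747 / 3.078 = 0.8925

0.8925


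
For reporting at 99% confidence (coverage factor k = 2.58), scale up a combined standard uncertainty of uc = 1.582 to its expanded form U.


U = k * uc
U = 2.58 * 1.582
U = 4.0816

4.0816


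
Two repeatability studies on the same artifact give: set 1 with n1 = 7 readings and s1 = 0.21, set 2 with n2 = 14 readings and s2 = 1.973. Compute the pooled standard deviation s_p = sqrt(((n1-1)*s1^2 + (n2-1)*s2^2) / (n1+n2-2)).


s_p = sqrt(((n1-1)*s1^2 + (n2-1)*s2^2) / (n1+n2-2))
numerator = (7-1)*0.21^2 + (14-1)*1.973^2 = 0.2646 + 50.605477 = 50.870077
denominator = 7 + 14 - 2 = 19
s_p^2 = 50.870077 / 19 = 2.6773725
s_p = sqrt(2.6773725) = 1.6363

1.6363


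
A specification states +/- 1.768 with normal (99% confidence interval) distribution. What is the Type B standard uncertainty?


u_B = half_width / 2.576
u_B = 1.768 / 2.576
u_B = 0.6863

0.6863


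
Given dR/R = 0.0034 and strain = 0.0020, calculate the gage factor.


GF = (dR/R) / epsilon
= 0.0034 / 0.0020
= 1.7000

1.7000


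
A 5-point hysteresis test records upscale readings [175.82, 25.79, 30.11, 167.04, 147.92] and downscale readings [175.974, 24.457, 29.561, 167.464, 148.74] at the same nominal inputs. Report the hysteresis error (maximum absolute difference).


|175.82 - 175.974| = 0.1540
|25.79 - 24.457| = 1.3330
|30.11 - 29.561| = 0.5490
|167.04 - 167.464| = 0.4240
|147.92 - 148.74| = 0.8200
hysteresis = max(diffs) = 1.3330

1.3330


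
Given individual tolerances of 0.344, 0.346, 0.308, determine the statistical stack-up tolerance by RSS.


RSS = sqrt(0.344^2 + 0.346^2 + 0.308^2)
= sqrt(0.332916)
= 0.5770

0.5770


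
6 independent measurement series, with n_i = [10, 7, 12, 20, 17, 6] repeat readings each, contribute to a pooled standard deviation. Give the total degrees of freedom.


nu = sum_i (n_i - 1)
nu = ((10 - 1) + (7 - 1) + (12 - 1) + (20 - 1) + (17 - 1) + (6 - 1))
nu = 9 + 6 + 11 + 19 + 16 + 5
nu = 66

66


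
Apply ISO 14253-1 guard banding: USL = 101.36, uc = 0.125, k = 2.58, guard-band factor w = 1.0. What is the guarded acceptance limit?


U = k * uc = 2.58 * 0.125 = 0.3225
guard band g = w * U = 1.0 * 0.3225 = 0.3225
AL = USL - g = 101.36 - 0.3225
AL = 101.0375

101.0375


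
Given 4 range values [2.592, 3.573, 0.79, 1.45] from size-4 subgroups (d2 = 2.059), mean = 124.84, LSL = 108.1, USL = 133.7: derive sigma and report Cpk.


R_bar = (2.592 + 3.573 + 0.79 + 1.45) / 4 = 2.10125
sigma = R_bar / d2 = 2.10125 / 2.059 = 1.0205197
Cp = (USL - LSL)/(6*sigma) = (133.7 - 108.1)/(6*1.0205197) = 4.1809
Cpu = (133.7 - 124.84)/(3*1.0205197) = 2.8940
Cpl = (124.84 - 108.1)/(3*1.0205197) = 5.4678
Cpk = min(Cpu, Cpl) = 2.8940

2.8940


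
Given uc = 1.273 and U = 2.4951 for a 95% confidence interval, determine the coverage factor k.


k = U / uc
k = 2.4951 / 1.273
k = 1.96

1.96


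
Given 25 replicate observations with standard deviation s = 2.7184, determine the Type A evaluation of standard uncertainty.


u_A = s / sqrt(n)
u_A = 2.7184 / sqrt(25)
u_A = 2.7184 / 5
u_A = 0.5437

0.5437


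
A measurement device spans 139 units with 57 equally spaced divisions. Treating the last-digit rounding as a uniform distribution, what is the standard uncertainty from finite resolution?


resolution = range / divisions
resolution = 139 / 57 = 2.4385965
u_res = resolution / (2*sqrt(3))
u_res = 2.4385965 / 3.4641016
u_res = 0.7040

0.7040


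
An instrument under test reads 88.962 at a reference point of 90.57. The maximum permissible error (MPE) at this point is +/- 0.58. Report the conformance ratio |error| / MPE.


e = indication - reference = 88.962 - 90.57 = -1.6080
|e| = 1.6080
ratio = |e| / MPE = 1.6080 / 0.58
ratio = 2.7724

2.7724


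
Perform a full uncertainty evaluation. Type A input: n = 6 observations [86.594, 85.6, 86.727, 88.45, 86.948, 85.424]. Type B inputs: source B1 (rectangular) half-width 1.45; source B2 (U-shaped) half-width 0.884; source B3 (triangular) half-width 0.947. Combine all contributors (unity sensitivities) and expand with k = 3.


mean = (86.594 + 85.6 + 86.727 + 88.45 + 86.948 + 85.424) / 6 = 86.62383333
s = sqrt(sum((x - mean)^2)/(n-1)) = 1.0898933
u_A = s / sqrt(n) = 1.0898933 / sqrt(6) = 0.44494708
u_B1 = 1.45 / sqrt(3) = 0.83715789
u_B2 = 0.884 / sqrt(2) = 0.62508239
u_B3 = 0.947 / sqrt(6) = 0.38661113
uc = sqrt(0.44494708^2 + 0.83715789^2 + 0.62508239^2 + 0.38661113^2) = 1.1995863
U = k * uc = 3 * 1.1995863
U = 3.5988

3.5988


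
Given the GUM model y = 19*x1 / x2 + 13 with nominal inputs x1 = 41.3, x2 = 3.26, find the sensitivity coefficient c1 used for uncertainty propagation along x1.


y = 19*x1 / x2 + 13
dy/dx1 = 19/x2
Evaluate at x2 = 3.26: c1 = 19 / 3.26
c1 = 5.8282

5.8282


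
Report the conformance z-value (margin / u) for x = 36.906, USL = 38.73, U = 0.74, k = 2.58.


u = U / k = 0.74 / 2.58 = 0.28682171
margin = |USL - x| = |38.73 - 36.906| = 1.824
z = margin / u = 1.824 / 0.28682171
z = 6.3594

6.3594


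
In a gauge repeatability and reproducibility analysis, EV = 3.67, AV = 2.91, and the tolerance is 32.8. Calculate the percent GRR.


GRR = sqrt(EV^2 + AV^2) = sqrt(3.67^2 + 2.91^2) = 4.6836951
%GRR = GRR / tol * 100 = 4.6836951 / 32.8 * 100
%GRR = 14.2796

14.2796


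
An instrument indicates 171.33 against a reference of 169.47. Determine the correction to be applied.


Correction = standard - reading
= 169.47 - 171.33
= -1.8600

-1.8600


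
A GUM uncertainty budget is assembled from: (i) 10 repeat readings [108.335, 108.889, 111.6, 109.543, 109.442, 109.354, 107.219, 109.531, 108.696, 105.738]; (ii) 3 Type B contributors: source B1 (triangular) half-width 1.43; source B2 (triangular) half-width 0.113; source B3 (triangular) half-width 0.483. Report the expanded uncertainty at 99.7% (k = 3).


mean = (108.335 + 108.889 + 111.6 + 109.543 + 109.442 + 109.354 + 107.219 + 109.531 + 108.696 + 105.738) / 10 = 108.8347
s = sqrt(sum((x - mean)^2)/(n-1)) = 1.5543422
u_A = s / sqrt(n) = 1.5543422 / sqrt(10) = 0.49152616
u_B1 = 1.43 / sqrt(6) = 0.58379506
u_B2 = 0.113 / sqrt(6) = 0.046132057
u_B3 = 0.483 / sqrt(6) = 0.19718392
uc = sqrt(0.49152616^2 + 0.58379506^2 + 0.046132057^2 + 0.19718392^2) = 0.78957223
U = k * uc = 3 * 0.78957223
U = 2.3687

2.3687


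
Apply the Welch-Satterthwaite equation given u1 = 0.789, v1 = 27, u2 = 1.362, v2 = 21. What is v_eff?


uc = sqrt(u1^2 + u2^2) = sqrt(0.789^2 + 1.362^2) = 1.5740283
v_eff = uc^4 / (u1^4/v1 + u2^4/v2)
= 1.5740283^4 / (0.789^4/27 + 1.362^4/21)
= 6.1383288 / 0.17821916
v_eff = 34.4426

34.4426


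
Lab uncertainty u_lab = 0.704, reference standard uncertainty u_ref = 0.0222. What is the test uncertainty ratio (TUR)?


TUR = u_lab / u_ref
= 0.704 / 0.0222
= 31.7117

31.7117


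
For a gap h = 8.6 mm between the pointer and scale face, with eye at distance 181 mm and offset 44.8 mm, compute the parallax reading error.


error = h * offset / d
= 8.6 * 44.8 / 181
= 2.1286

2.1286


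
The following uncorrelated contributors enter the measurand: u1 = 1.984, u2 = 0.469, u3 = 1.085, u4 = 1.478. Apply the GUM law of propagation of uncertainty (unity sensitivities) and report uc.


uc = sqrt(1.984^2 + 0.469^2 + 1.085^2 + 1.478^2)
uc = sqrt(7.517926)
uc = 2.7419

2.7419


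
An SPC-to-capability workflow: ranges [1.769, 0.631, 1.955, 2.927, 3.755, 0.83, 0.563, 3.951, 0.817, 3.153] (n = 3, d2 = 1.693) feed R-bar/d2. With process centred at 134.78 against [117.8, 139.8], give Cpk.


R_bar = (1.769 + 0.631 + 1.955 + 2.927 + 3.755 + 0.83 + 0.563 + 3.951 + 0.817 + 3.153) / 10 = 2.0351
sigma = R_bar / d2 = 2.0351 / 1.693 = 1.2020673
Cp = (USL - LSL)/(6*sigma) = (139.8 - 117.8)/(6*1.2020673) = 3.0503
Cpu = (139.8 - 134.78)/(3*1.2020673) = 1.3920
Cpl = (134.78 - 117.8)/(3*1.2020673) = 4.7086
Cpk = min(Cpu, Cpl) = 1.3920

1.3920


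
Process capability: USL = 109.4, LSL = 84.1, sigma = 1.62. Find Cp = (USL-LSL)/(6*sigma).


Cp = (USL - LSL) / (6 * sigma)
= (109.4 - 84.1) / (6 * 1.62)
= 25.3000 / 9.7200
= 2.6029

2.6029


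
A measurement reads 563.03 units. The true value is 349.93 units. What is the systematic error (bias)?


Systematic error = measured - true
= 563.03 - 349.93
= 213.1000

213.1000


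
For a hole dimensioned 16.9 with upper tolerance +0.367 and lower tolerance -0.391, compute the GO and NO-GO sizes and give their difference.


GO = nominal - lower_tol (smallest hole = maximum material condition)
GO = 16.9 - 0.391 = 16.509
NO-GO = nominal + upper_tol (largest hole = least material condition)
NO-GO = 16.9 + 0.367 = 17.267
spread = NO-GO - GO = 17.267 - 16.509 = 0.7580

0.7580


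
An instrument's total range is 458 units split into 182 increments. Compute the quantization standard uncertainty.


resolution = range / divisions
resolution = 458 / 182 = 2.5164835
u_res = resolution / (2*sqrt(3))
u_res = 2.5164835 / 3.4641016
u_res = 0.7264

0.7264


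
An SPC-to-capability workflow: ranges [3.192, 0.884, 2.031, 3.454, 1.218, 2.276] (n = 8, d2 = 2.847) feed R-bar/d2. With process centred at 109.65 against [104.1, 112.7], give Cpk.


R_bar = (3.192 + 0.884 + 2.031 + 3.454 + 1.218 + 2.276) / 6 = 2.1758333
sigma = R_bar / d2 = 2.1758333 / 2.847 = 0.76425476
Cp = (USL - LSL)/(6*sigma) = (112.7 - 104.1)/(6*0.76425476) = 1.8755
Cpu = (112.7 - 109.65)/(3*0.76425476) = 1.3303
Cpl = (109.65 - 104.1)/(3*0.76425476) = 2.4207
Cpk = min(Cpu, Cpl) = 1.3303

1.3303


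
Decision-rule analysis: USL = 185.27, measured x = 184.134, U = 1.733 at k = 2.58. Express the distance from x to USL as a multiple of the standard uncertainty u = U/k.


u = U / k = 1.733 / 2.58 = 0.67170543
margin = |USL - x| = |185.27 - 184.134| = 1.136
z = margin / u = 1.136 / 0.67170543
z = 1.6912

1.6912


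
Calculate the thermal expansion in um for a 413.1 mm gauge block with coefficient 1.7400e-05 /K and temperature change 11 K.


dL = L * alpha * dT
= 413.1 * 1.7400e-05 * 11
= 0.0790673 mm
dL_um = 0.0790673 * 1000 = 79.0673 um

79.0673


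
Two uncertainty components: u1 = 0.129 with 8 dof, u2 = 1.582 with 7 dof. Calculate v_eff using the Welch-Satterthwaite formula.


uc = sqrt(u1^2 + u2^2) = sqrt(0.129^2 + 1.582^2) = 1.5872508
v_eff = uc^4 / (u1^4/v1 + u2^4/v2)
= 1.5872508^4 / (0.129^4/8 + 1.582^4/7)
= 6.3472005 / 0.89483853
v_eff = 7.0931

7.0931


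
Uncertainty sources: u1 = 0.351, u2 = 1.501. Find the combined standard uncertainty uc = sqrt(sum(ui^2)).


uc = sqrt(0.351^2 + 1.501^2)
uc = sqrt(2.376202)
uc = 1.5415

1.5415


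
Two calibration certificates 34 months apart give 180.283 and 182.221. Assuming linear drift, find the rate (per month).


rate = (v2 - v1) / months
= (182.221 - 180.283) / 34
= 1.9380 / 34
= 0.0570

0.0570


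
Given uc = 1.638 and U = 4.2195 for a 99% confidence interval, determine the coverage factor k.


k = U / uc
k = 4.2195 / 1.638
k = 2.576

2.576


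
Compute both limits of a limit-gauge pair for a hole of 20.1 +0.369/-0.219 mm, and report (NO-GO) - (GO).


GO = nominal - lower_tol (smallest hole = maximum material condition)
GO = 20.1 - 0.219 = 19.881
NO-GO = nominal + upper_tol (largest hole = least material condition)
NO-GO = 20.1 + 0.369 = 20.469
spread = NO-GO - GO = 20.469 - 19.881 = 0.5880

0.5880


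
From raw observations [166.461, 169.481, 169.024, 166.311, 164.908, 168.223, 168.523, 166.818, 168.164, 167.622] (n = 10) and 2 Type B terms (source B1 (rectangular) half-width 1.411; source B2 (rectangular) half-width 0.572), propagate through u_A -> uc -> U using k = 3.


mean = (166.461 + 169.481 + 169.024 + 166.311 + 164.908 + 168.223 + 168.523 + 166.818 + 168.164 + 167.622) / 10 = 167.5535
s = sqrt(sum((x - mean)^2)/(n-1)) = 1.4110746
u_A = s / sqrt(n) = 1.4110746 / sqrt(10) = 0.44622097
u_B1 = 1.411 / sqrt(3) = 0.81464123
u_B2 = 0.572 / sqrt(3) = 0.33024435
uc = sqrt(0.44622097^2 + 0.81464123^2 + 0.33024435^2) = 0.98580668
U = k * uc = 3 * 0.98580668
U = 2.9574

2.9574


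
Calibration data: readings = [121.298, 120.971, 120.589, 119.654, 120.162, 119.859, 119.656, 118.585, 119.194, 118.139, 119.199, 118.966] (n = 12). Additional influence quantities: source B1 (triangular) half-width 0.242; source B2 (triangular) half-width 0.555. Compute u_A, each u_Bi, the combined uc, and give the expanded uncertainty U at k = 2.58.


mean = (121.298 + 120.971 + 120.589 + 119.654 + 120.162 + 119.859 + 119.656 + 118.585 + 119.194 + 118.139 + 119.199 + 118.966) / 12 = 119.6893333
s = sqrt(sum((x - mean)^2)/(n-1)) = 0.94995295
u_A = s / sqrt(n) = 0.94995295 / sqrt(12) = 0.2742278
u_B1 = 0.242 / sqrt(6) = 0.098796086
u_B2 = 0.555 / sqrt(6) = 0.2265778
uc = sqrt(0.2742278^2 + 0.098796086^2 + 0.2265778^2) = 0.36918702
U = k * uc = 2.58 * 0.36918702
U = 0.9525

0.9525


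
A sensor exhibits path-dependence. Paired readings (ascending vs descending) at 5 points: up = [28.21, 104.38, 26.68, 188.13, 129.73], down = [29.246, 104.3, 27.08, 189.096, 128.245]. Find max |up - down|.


|28.21 - 29.246| = 1.0360
|104.38 - 104.3| = 0.0800
|26.68 - 27.08| = 0.4000
|188.13 - 189.096| = 0.9660
|129.73 - 128.245| = 1.4850
hysteresis = max(diffs) = 1.4850

1.4850


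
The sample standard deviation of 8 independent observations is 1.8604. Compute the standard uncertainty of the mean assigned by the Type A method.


u_A = s / sqrt(n)
u_A = 1.8604 / sqrt(8)
u_A = 1.8604 / 2.8284271
u_A = 0.6578

0.6578


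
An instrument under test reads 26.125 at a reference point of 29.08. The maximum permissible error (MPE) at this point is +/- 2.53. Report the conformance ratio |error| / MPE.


e = indication - reference = 26.125 - 29.08 = -2.9550
|e| = 2.9550
ratio = |e| / MPE = 2.9550 / 2.53
ratio = 1.1680

1.1680


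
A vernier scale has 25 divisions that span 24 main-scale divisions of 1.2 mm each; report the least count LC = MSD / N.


LC = MSD / n_div
= 1.2 / 25
= 0.0480

0.0480


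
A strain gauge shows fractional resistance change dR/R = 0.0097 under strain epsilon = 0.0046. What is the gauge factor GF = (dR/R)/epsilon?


GF = (dR/R) / epsilon
= 0.0097 / 0.0046
= 2.1087

2.1087


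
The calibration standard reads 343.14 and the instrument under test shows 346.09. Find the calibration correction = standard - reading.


Correction = standard - reading
= 343.14 - 346.09
= -2.9500

-2.9500


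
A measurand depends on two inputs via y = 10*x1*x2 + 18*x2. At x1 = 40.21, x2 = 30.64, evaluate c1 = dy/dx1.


y = 10*x1*x2 + 18*x2
dy/dx1 = 10*x2
Evaluate at x2 = 30.64: c1 = 10 * 30.64
c1 = 306.4000

306.4000


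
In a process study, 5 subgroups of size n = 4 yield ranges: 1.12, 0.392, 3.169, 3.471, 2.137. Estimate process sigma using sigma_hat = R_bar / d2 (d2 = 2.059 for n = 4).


R_bar = (1.12 + 0.392 + 3.169 + 3.471 + 2.137) / 5
R_bar = 10.289 / 5 = 2.0578
sigma_hat = R_bar / d2 = 2.0578 / 2.059 = 0.9994

0.9994


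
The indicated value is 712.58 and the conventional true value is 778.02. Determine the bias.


Systematic error = measured - true
= 712.58 - 778.02
= -65.4400

-65.4400


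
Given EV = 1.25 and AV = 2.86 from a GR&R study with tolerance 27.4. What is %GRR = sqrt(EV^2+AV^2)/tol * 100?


GRR = sqrt(EV^2 + AV^2) = sqrt(1.25^2 + 2.86^2) = 3.1212337
%GRR = GRR / tol * 100 = 3.1212337 / 27.4 * 100
%GRR = 11.3914

11.3914


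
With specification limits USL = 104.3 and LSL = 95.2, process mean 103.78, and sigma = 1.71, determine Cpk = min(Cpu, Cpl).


Cpu = (USL - mean) / (3*sigma) = (104.3 - 103.78) / (3*1.71) = 0.1014
Cpl = (mean - LSL) / (3*sigma) = (103.78 - 95.2) / (3*1.71) = 1.6725
Cpk = min(Cpu, Cpl) = 0.1014

0.1014


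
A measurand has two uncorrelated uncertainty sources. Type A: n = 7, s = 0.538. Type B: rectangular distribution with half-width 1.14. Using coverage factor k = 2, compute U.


u_A = s / sqrt(n) = 0.538 / sqrt(7) = 0.20334489
u_B = half_width / sqrt(3) = 1.14 / sqrt(3) = 0.65817931
uc = sqrt(u_A^2 + u_B^2) = sqrt(0.20334489^2 + 0.65817931^2) = 0.68887528
U = k * uc = 2 * 0.68887528
U = 1.3778

1.3778


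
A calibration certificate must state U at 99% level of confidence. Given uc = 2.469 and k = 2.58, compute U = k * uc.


U = k * uc
U = 2.58 * 2.469
U = 6.3700

6.3700


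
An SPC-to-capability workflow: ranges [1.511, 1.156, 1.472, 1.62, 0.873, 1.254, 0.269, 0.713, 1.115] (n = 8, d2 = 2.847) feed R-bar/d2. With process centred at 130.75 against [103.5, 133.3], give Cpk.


R_bar = (1.511 + 1.156 + 1.472 + 1.62 + 0.873 + 1.254 + 0.269 + 0.713 + 1.115) / 9 = 1.1092222
sigma = R_bar / d2 = 1.1092222 / 2.847 = 0.38961089
Cp = (USL - LSL)/(6*sigma) = (133.3 - 103.5)/(6*0.38961089) = 12.7478
Cpu = (133.3 - 130.75)/(3*0.38961089) = 2.1817
Cpl = (130.75 - 103.5)/(3*0.38961089) = 23.3139
Cpk = min(Cpu, Cpl) = 2.1817

2.1817


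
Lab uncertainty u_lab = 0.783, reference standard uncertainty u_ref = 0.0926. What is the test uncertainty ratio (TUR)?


TUR = u_lab / u_ref
= 0.783 / 0.0926
= 8.4557

8.4557
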